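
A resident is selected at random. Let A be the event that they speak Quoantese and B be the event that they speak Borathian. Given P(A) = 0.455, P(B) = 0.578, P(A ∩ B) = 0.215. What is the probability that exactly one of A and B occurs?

P(exactly one) = 0.455 + 0.578 − 2·0.215 = 0.603

0.603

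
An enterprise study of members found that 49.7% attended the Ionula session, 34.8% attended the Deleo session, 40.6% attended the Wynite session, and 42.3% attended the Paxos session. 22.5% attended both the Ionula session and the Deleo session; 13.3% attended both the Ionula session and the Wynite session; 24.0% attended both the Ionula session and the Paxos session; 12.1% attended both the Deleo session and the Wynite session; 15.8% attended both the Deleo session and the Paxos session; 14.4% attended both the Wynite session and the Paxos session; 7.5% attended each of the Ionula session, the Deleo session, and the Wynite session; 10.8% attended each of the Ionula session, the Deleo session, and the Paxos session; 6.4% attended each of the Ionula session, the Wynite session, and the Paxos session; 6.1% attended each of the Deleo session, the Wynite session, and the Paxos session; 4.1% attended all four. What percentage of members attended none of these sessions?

Apply inclusion-exclusion:
P(at least one) = 49.7 + 34.8 + 40.6 + 42.3 − 22.5 − 13.3 − 24.0 − 12.1 − 15.8 − 14.4 + 7.5 + 10.8 + 6.4 + 6.1 − 4.1 = 92.0%
P(none) = 100% − 92.0% = 8.0%

8.0%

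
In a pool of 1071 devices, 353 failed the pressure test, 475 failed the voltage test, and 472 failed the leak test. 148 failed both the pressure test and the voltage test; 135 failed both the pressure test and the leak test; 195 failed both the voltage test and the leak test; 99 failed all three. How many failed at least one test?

921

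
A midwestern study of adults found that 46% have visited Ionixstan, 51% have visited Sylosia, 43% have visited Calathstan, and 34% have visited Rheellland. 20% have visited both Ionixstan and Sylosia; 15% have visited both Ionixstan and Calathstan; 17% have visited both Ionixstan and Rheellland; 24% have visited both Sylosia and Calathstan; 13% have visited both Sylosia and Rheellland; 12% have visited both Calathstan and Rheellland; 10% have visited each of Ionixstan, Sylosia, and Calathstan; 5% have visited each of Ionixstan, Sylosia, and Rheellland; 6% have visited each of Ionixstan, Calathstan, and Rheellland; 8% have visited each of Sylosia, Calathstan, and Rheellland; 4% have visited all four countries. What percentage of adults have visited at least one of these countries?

P(≥1) = 46 + 51 + 43 + 34 − 20 − 15 − 17 − 24 − 13 − 12 + 10 + 5 + 6 + 8 − 4 = 98%

98%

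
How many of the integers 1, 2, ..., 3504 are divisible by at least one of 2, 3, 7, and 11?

By inclusion–exclusion:
floor(3504/2) + floor(3504/3) + floor(3504/7) + floor(3504/11) − floor(3504/6) − floor(3504/14) − floor(3504/22) − floor(3504/21) − floor(3504/33) − floor(3504/77) + floor(3504/42) + floor(3504/66) + floor(3504/154) + floor(3504/231) − floor(3504/462) = 1752 + 1168 + 500 + 318 − 584 − 250 − 159 − 166 − 106 − 45 + 83 + 53 + 22 + 15 − 7 = 2594

2594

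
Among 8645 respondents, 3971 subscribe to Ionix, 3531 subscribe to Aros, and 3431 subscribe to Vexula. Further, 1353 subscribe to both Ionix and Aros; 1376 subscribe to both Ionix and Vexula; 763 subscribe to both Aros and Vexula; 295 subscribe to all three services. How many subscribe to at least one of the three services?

By inclusion-exclusion,
|at least one| = 3971 + 3531 + 3431 − 1353 − 1376 − 763 + 295 = 7736

7736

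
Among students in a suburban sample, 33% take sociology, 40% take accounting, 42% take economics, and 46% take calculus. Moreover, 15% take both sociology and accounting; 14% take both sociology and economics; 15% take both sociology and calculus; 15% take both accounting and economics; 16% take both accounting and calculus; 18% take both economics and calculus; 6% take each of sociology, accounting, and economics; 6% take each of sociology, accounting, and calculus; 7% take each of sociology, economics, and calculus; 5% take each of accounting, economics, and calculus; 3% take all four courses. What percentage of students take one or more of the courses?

89%

By inclusion–exclusion:
P(union) = 33 + 40 + 42 + 46 − 15 − 14 − 15 − 15 − 16 − 18 + 6 + 6 + 7 + 5 − 3 = 89%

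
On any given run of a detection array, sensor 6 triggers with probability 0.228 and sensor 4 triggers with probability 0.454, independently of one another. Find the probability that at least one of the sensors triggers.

0.578488

Since the events are independent, P(none) is the product of the individual non-occurrence probabilities.
P(none) = (1 − 0.228) × (1 − 0.454) = 0.772 × 0.546 = 0.421512
P(at least one) = 1 − 0.421512 = 0.578488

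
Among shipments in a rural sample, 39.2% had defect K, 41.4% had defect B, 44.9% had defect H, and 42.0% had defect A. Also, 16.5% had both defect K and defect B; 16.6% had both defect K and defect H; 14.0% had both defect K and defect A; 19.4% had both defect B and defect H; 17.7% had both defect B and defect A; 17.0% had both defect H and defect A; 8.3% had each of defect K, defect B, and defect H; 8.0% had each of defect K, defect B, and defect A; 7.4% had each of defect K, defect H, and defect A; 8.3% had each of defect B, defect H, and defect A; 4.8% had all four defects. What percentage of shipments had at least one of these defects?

93.5%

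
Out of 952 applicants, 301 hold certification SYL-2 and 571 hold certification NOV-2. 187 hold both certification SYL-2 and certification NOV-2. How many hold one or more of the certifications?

|union| = 301 + 571 − 187 = 685

685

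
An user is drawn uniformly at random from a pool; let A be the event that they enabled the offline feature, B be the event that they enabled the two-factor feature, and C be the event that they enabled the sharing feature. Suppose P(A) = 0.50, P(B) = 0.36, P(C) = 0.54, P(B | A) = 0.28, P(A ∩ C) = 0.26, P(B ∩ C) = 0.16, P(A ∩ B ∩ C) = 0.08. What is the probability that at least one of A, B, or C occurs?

0.92

P(A ∩ B) = P(A)·P(B|A) = 0.50 × 0.28 = 0.14
P(A ∪ B ∪ C) = 0.50 + 0.36 + 0.54 − 0.14 − 0.26 − 0.16 + 0.08 = 0.92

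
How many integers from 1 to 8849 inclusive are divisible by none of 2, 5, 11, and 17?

Apply inclusion-exclusion:
floor(8849/2) + floor(8849/5) + floor(8849/11) + floor(8849/17) − floor(8849/10) − floor(8849/22) − floor(8849/34) − floor(8849/55) − floor(8849/85) − floor(8849/187) + floor(8849/110) + floor(8849/170) + floor(8849/374) + floor(8849/935) − floor(8849/1870) = 4424 + 1769 + 804 + 520 − 884 − 402 − 260 − 160 − 104 − 47 + 80 + 52 + 23 + 9 − 4 = 5820
8849 − 5820 = 3029

3029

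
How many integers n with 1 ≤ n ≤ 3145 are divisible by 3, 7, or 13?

By inclusion-exclusion,
floor(3145/3) + floor(3145/7) + floor(3145/13) − floor(3145/21) − floor(3145/39) − floor(3145/91) + floor(3145/273) = 1048 + 449 + 241 − 149 − 80 − 34 + 11 = 1486

1486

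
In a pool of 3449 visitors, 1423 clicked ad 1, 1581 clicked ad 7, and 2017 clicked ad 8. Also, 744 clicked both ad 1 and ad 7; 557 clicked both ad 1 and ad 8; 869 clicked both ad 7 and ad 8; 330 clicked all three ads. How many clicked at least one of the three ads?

3181

By inclusion–exclusion:
|union| = 1423 + 1581 + 2017 − 744 − 557 − 869 + 330 = 3181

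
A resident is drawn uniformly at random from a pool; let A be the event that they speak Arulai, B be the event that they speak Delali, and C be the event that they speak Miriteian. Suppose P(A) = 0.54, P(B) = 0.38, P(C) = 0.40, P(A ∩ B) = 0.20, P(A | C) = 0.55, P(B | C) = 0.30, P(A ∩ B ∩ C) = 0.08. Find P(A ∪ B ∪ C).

P(A ∩ C) = P(C)·P(A|C) = 0.40 × 0.55 = 0.22
P(B ∩ C) = P(C)·P(B|C) = 0.40 × 0.30 = 0.12
By inclusion-exclusion,
P(A ∪ B ∪ C) = 0.54 + 0.38 + 0.40 − 0.20 − 0.22 − 0.12 + 0.08 = 0.86

0.86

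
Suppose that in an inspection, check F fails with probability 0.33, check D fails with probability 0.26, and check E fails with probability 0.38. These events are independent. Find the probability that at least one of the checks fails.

0.692604

P(none) = (1 − 0.33) × (1 − 0.26) × (1 − 0.38) = 0.67 × 0.74 × 0.62 = 0.307396
P(at least one) = 1 − 0.307396 = 0.692604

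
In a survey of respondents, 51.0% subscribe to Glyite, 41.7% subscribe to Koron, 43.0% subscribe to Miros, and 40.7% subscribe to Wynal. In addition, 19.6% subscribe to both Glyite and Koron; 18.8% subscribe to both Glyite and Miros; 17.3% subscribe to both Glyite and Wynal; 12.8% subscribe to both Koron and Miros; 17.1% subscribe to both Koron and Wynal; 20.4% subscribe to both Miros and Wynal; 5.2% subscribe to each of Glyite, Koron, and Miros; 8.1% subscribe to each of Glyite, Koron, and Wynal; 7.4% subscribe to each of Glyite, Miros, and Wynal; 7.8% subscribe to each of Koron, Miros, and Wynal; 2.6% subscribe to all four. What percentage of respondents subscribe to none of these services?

P(union) = 51.0 + 41.7 + 43.0 + 40.7 − 19.6 − 18.8 − 17.3 − 12.8 − 17.1 − 20.4 + 5.2 + 8.1 + 7.4 + 7.8 − 2.6 = 96.3%
P(none) = 100% − 96.3% = 3.7%

3.7%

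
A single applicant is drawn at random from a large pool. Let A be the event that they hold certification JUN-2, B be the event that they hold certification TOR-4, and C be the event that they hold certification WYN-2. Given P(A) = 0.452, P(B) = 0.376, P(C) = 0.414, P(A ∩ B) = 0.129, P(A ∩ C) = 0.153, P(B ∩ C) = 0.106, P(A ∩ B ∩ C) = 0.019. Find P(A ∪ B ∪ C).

P(A ∪ B ∪ C) = 0.452 + 0.376 + 0.414 − 0.129 − 0.153 − 0.106 + 0.019 = 0.873

0.873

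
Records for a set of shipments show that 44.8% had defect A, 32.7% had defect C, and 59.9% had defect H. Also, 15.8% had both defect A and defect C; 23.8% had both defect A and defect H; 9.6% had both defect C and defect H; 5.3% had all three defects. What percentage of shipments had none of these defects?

6.5%

P(≥1) = 44.8 + 32.7 + 59.9 − 15.8 − 23.8 − 9.6 + 5.3 = 93.5%
P(none) = 100% − 93.5% = 6.5%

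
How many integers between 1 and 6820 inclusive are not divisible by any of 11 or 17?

By inclusion–exclusion:
⌊6820/11⌋ + ⌊6820/17⌋ − ⌊6820/187⌋ = 620 + 401 − 36 = 985
6820 − 985 = 5835

5835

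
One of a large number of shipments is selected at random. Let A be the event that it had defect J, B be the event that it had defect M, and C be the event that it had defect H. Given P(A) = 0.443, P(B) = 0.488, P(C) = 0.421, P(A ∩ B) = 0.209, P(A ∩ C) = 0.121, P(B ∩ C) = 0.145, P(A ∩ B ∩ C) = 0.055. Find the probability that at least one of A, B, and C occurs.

By inclusion–exclusion:
P(A ∪ B ∪ C) = 0.443 + 0.488 + 0.421 − 0.209 − 0.121 − 0.145 + 0.055 = 0.932

0.932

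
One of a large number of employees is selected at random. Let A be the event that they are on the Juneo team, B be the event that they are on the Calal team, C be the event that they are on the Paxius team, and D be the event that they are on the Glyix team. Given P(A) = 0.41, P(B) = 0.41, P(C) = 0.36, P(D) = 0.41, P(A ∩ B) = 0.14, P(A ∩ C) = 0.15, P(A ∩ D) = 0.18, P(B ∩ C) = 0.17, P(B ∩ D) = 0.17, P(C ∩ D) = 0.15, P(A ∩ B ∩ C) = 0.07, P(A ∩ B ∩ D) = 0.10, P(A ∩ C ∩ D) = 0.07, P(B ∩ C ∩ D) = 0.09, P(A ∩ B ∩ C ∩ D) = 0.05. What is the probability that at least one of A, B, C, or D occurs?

0.91

P(A ∪ B ∪ C ∪ D) = 0.41 + 0.41 + 0.36 + 0.41 − 0.14 − 0.15 − 0.18 − 0.17 − 0.17 − 0.15 + 0.07 + 0.10 + 0.07 + 0.09 − 0.05 = 0.91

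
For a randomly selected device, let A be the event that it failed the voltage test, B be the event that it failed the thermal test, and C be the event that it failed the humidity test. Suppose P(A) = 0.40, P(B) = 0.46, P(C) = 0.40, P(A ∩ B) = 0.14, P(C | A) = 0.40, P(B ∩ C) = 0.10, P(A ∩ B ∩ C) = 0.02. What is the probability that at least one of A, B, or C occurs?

0.88

P(A ∩ C) = P(A)·P(C|A) = 0.40 × 0.40 = 0.16
By inclusion–exclusion:
P(A ∪ B ∪ C) = 0.40 + 0.46 + 0.40 − 0.14 − 0.16 − 0.10 + 0.02 = 0.88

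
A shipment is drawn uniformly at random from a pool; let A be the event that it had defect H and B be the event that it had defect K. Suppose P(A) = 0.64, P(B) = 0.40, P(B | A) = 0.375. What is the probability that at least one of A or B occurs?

P(A ∩ B) = P(A)·P(B|A) = 0.64 × 0.375 = 0.24
P(A ∪ B) = 0.64 + 0.40 − 0.24 = 0.80

0.80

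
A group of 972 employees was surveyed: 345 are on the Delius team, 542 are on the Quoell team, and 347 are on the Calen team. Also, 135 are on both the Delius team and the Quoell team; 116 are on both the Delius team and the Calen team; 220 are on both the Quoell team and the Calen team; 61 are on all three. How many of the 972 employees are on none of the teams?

148

N(≥1) = 345 + 542 + 347 − 135 − 116 − 220 + 61 = 824
None: 972 − 824 = 148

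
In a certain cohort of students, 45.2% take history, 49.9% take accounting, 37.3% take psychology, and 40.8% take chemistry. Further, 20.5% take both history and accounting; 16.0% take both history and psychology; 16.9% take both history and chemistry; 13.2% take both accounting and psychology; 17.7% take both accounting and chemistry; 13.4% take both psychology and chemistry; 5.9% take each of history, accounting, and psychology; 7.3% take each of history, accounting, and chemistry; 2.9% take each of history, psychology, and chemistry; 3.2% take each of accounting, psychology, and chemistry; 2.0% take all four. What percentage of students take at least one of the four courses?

92.8%

Apply inclusion-exclusion:
P(≥1) = 45.2 + 49.9 + 37.3 + 40.8 − 20.5 − 16.0 − 16.9 − 13.2 − 17.7 − 13.4 + 5.9 + 7.3 + 2.9 + 3.2 − 2.0 = 92.8%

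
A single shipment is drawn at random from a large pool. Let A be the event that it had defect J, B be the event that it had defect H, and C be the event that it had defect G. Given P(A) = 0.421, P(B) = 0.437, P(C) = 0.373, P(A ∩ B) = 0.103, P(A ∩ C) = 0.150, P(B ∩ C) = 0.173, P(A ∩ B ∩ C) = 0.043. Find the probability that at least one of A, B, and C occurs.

0.848

Using inclusion–exclusion:
P(A ∪ B ∪ C) = 0.421 + 0.437 + 0.373 − 0.103 − 0.150 − 0.173 + 0.043 = 0.848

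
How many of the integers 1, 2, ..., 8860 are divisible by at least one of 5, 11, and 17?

Using inclusion–exclusion:
1772 + 805 + 521 − 161 − 104 − 47 + 9 = 2795

2795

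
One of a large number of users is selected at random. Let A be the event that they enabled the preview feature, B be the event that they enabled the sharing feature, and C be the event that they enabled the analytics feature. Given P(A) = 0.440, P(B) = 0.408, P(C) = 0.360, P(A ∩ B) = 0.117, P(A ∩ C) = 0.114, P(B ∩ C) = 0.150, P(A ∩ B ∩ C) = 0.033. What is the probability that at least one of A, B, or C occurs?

0.860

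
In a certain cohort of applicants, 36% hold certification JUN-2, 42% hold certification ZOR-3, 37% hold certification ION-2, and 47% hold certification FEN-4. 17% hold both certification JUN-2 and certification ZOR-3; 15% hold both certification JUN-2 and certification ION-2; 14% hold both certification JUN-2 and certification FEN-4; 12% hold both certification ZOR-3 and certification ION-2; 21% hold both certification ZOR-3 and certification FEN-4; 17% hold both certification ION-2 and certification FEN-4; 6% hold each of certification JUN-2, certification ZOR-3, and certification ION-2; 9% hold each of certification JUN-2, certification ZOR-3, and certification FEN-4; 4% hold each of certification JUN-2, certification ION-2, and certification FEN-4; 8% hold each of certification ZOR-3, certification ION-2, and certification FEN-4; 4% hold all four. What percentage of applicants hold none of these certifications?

11%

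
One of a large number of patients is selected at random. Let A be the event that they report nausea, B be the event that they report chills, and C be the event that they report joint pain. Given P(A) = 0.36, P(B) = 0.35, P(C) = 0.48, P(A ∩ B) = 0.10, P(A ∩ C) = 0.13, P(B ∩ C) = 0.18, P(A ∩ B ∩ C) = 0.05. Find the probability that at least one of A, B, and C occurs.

0.83

Apply inclusion-exclusion:
P(A ∪ B ∪ C) = 0.36 + 0.35 + 0.48 − 0.10 − 0.13 − 0.18 + 0.05 = 0.83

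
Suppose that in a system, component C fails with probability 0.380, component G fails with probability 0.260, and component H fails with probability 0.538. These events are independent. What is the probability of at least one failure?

0.7880344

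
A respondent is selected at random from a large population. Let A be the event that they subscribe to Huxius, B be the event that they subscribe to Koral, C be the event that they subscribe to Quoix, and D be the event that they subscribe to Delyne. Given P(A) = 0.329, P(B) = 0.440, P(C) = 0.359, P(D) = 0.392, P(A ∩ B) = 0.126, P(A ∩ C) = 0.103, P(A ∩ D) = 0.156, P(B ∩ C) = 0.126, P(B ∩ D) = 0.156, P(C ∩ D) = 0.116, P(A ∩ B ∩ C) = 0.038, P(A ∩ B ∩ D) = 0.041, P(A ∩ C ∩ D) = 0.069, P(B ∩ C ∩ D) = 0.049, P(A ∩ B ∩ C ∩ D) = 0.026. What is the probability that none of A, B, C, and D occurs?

P(A ∪ B ∪ C ∪ D) = 0.329 + 0.440 + 0.359 + 0.392 − 0.126 − 0.103 − 0.156 − 0.126 − 0.156 − 0.116 + 0.038 + 0.041 + 0.069 + 0.049 − 0.026 = 0.908
P(none) = 1 − 0.908 = 0.092

0.092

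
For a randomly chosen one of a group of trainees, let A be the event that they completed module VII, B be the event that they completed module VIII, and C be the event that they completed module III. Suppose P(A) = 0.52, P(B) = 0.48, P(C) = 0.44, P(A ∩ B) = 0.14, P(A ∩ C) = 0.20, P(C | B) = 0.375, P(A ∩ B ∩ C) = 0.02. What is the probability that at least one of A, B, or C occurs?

P(B ∩ C) = P(B)·P(C|B) = 0.48 × 0.375 = 0.18
Using inclusion–exclusion:
P(A ∪ B ∪ C) = 0.52 + 0.48 + 0.44 − 0.14 − 0.20 − 0.18 + 0.02 = 0.94

0.94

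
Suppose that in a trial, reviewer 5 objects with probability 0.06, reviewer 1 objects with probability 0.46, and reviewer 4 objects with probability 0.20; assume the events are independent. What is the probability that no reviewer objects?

0.40608

Independence gives P(none) = ∏(1 − pᵢ).
P(none) = (1 − 0.06) × (1 − 0.46) × (1 − 0.20) = 0.94 × 0.54 × 0.80 = 0.40608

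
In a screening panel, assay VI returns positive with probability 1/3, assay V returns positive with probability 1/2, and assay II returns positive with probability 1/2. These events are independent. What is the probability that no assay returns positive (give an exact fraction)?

Independence gives P(none) = ∏(1 − pᵢ).
P(none) = (1 − 1/3) × (1 − 1/2) × (1 − 1/2) = 2/3 × 1/2 × 1/2 = 1/6

1/6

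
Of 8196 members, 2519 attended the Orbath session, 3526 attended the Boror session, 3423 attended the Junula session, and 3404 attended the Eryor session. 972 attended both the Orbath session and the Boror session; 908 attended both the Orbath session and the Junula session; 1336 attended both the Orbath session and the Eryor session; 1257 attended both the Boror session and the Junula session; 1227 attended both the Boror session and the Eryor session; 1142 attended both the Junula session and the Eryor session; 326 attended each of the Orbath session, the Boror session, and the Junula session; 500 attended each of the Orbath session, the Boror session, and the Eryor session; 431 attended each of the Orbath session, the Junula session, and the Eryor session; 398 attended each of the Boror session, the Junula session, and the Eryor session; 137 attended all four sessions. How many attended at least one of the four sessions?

N(≥1) = 2519 + 3526 + 3423 + 3404 − 972 − 908 − 1336 − 1257 − 1227 − 1142 + 326 + 500 + 431 + 398 − 137 = 7548

7548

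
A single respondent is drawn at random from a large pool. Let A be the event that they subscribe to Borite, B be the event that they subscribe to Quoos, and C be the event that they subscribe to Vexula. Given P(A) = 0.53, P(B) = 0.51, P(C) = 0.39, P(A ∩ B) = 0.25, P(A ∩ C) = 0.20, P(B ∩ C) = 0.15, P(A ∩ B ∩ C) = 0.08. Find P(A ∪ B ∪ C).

0.91

P(A ∪ B ∪ C) = 0.53 + 0.51 + 0.39 − 0.25 − 0.20 − 0.15 + 0.08 = 0.91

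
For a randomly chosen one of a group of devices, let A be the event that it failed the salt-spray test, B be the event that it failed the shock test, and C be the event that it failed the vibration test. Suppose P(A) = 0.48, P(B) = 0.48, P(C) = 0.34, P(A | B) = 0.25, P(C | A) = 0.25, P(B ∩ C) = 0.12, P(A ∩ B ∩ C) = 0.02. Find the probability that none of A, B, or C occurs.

0.04

P(A ∩ B) = P(B)·P(A|B) = 0.48 × 0.25 = 0.12
P(A ∩ C) = P(A)·P(C|A) = 0.48 × 0.25 = 0.12
P(A ∪ B ∪ C) = 0.48 + 0.48 + 0.34 − 0.12 − 0.12 − 0.12 + 0.02 = 0.96
P(none) = 1 − 0.96 = 0.04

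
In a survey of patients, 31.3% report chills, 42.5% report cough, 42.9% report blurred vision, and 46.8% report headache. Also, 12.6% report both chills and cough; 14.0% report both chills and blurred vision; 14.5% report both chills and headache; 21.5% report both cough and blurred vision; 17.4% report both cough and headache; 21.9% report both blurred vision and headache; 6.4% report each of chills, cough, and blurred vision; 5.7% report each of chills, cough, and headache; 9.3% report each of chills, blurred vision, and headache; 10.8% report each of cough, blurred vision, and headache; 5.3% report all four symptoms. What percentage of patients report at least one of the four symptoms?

Inclusion–exclusion gives
P(at least one) = 31.3 + 42.5 + 42.9 + 46.8 − 12.6 − 14.0 − 14.5 − 21.5 − 17.4 − 21.9 + 6.4 + 5.7 + 9.3 + 10.8 − 5.3 = 88.5%

88.5%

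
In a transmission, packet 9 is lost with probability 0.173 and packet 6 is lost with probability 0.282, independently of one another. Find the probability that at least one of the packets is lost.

P(none) = (1 − 0.173) × (1 − 0.282) = 0.827 × 0.718 = 0.593786
P(at least one) = 1 − 0.593786 = 0.406214

0.406214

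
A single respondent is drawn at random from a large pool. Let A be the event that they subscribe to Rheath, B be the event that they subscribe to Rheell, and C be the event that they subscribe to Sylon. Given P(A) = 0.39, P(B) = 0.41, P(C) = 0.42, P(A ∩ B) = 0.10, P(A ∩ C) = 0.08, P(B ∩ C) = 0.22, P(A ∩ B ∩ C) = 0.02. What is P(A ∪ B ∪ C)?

0.84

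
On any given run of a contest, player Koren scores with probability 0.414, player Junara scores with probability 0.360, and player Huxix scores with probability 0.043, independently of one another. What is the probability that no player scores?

0.35891328

P(none) = (1 − 0.414) × (1 − 0.360) × (1 − 0.043) = 0.586 × 0.640 × 0.957 = 0.35891328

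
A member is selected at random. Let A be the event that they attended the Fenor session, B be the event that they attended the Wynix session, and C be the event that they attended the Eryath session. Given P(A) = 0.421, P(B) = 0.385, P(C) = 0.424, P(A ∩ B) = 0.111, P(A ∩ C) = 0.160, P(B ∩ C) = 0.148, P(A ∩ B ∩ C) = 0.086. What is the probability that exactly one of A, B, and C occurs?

P(exactly one) = 0.421 + 0.385 + 0.424 − 2·0.111 − 2·0.160 − 2·0.148 + 3·0.086 = 0.650

0.650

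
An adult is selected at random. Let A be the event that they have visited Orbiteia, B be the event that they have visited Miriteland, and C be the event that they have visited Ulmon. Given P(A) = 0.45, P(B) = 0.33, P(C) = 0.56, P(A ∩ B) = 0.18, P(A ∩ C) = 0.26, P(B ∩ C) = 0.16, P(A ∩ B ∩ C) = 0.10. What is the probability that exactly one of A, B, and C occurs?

0.44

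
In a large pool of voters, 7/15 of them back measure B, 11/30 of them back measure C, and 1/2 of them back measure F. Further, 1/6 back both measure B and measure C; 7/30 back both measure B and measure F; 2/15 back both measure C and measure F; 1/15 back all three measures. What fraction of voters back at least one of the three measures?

13/15

P(at least one) = 7/15 + 11/30 + 1/2 − 1/6 − 7/30 − 2/15 + 1/15 = 13/15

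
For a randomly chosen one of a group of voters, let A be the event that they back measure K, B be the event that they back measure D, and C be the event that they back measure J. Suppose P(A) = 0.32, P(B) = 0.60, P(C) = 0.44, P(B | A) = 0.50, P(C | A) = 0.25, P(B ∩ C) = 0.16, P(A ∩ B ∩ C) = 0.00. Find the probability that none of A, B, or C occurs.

P(A ∩ B) = P(A)·P(B|A) = 0.32 × 0.50 = 0.16
P(A ∩ C) = P(A)·P(C|A) = 0.32 × 0.25 = 0.08
Inclusion–exclusion gives
P(A ∪ B ∪ C) = 0.32 + 0.60 + 0.44 − 0.16 − 0.08 − 0.16 + 0.00 = 0.96
P(none) = 1 − 0.96 = 0.04

0.04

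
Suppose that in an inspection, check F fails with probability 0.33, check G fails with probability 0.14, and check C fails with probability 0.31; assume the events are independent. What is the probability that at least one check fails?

0.602422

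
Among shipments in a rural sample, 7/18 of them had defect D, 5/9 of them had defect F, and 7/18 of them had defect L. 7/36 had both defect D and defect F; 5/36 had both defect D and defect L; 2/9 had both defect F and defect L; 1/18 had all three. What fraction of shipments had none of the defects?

1/6

Using inclusion–exclusion:
P(≥1) = 7/18 + 5/9 + 7/18 − 7/36 − 5/36 − 2/9 + 1/18 = 5/6
P(none) = 1 − 5/6 = 1/6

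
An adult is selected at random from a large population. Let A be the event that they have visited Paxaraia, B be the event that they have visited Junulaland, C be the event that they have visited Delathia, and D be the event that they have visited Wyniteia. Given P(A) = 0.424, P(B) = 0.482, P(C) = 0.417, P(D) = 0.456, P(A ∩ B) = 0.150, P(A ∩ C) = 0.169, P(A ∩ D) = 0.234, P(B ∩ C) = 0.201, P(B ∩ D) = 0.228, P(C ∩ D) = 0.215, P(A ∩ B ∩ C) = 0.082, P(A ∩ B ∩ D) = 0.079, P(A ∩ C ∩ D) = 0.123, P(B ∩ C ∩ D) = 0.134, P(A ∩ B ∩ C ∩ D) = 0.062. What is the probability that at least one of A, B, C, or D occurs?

By inclusion-exclusion,
P(A ∪ B ∪ C ∪ D) = 0.424 + 0.482 + 0.417 + 0.456 − 0.150 − 0.169 − 0.234 − 0.201 − 0.228 − 0.215 + 0.082 + 0.079 + 0.123 + 0.134 − 0.062 = 0.938

0.938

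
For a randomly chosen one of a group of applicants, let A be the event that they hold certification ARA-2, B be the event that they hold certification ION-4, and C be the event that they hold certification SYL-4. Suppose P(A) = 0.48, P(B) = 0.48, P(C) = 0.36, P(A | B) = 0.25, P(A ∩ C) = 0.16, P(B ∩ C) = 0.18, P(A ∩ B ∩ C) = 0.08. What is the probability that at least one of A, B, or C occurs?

0.94

P(A ∩ B) = P(B)·P(A|B) = 0.48 × 0.25 = 0.12
P(A ∪ B ∪ C) = 0.48 + 0.48 + 0.36 − 0.12 − 0.16 − 0.18 + 0.08 = 0.94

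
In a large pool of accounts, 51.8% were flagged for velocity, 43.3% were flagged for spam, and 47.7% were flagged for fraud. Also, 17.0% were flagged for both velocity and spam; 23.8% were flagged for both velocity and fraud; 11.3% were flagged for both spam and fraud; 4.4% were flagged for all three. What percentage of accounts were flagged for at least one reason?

P(≥1) = 51.8 + 43.3 + 47.7 − 17.0 − 23.8 − 11.3 + 4.4 = 95.1%

95.1%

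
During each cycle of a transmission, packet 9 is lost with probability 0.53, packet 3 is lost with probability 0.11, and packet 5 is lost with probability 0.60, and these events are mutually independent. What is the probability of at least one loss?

Independence gives P(none) = ∏(1 − pᵢ).
P(none) = (1 − 0.53) × (1 − 0.11) × (1 − 0.60) = 0.47 × 0.89 × 0.40 = 0.16732
P(at least one) = 1 − 0.16732 = 0.83268

0.83268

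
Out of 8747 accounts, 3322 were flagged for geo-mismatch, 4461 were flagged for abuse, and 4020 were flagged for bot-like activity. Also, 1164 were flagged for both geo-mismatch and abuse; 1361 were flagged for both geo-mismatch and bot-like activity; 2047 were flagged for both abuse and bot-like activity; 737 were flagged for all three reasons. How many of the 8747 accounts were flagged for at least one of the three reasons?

7968

N(≥1) = 3322 + 4461 + 4020 − 1164 − 1361 − 2047 + 737 = 7968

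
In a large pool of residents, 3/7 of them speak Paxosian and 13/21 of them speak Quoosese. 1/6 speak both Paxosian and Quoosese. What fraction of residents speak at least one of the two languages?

37/42

P(≥1) = 3/7 + 13/21 − 1/6 = 37/42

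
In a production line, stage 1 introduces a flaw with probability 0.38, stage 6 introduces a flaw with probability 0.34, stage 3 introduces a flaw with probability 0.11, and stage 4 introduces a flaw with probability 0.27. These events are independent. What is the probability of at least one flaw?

0.73414276

P(none) = (1 − 0.38) × (1 − 0.34) × (1 − 0.11) × (1 − 0.27) = 0.62 × 0.66 × 0.89 × 0.73 = 0.26585724
P(at least one) = 1 − 0.26585724 = 0.73414276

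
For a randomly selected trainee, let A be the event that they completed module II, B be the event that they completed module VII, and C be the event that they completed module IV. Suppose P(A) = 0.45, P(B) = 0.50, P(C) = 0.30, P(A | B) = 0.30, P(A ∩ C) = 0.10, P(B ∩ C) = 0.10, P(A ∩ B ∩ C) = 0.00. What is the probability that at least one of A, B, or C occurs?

P(A ∩ B) = P(B)·P(A|B) = 0.50 × 0.30 = 0.15
Apply inclusion-exclusion:
P(A ∪ B ∪ C) = 0.45 + 0.50 + 0.30 − 0.15 − 0.10 − 0.10 + 0.00 = 0.90

0.90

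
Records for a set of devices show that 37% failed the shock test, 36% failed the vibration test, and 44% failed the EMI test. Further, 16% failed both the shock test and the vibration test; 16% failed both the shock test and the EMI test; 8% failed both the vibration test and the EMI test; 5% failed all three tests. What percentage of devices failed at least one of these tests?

82%

Using inclusion–exclusion:
P(union) = 37 + 36 + 44 − 16 − 16 − 8 + 5 = 82%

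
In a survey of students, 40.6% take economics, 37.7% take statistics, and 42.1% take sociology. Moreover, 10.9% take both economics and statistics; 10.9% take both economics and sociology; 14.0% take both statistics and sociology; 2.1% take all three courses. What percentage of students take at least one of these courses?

86.7%

By inclusion-exclusion,
P(≥1) = 40.6 + 37.7 + 42.1 − 10.9 − 10.9 − 14.0 + 2.1 = 86.7%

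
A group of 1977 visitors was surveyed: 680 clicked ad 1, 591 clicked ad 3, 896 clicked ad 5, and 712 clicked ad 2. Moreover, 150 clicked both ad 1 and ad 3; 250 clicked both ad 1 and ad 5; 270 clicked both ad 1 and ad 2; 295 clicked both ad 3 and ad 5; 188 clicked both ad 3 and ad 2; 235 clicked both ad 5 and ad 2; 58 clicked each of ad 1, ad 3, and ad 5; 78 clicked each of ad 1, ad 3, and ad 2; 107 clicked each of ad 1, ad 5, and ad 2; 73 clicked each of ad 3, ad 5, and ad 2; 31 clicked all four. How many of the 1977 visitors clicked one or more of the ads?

1776

N(≥1) = 680 + 591 + 896 + 712 − 150 − 250 − 270 − 295 − 188 − 235 + 58 + 78 + 107 + 73 − 31 = 1776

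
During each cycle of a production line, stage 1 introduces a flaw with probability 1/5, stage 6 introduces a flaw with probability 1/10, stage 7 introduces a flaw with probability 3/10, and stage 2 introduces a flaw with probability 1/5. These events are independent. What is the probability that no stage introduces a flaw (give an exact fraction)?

P(none) = (1 − 1/5) × (1 − 1/10) × (1 − 3/10) × (1 − 1/5) = 4/5 × 9/10 × 7/10 × 4/5 = 252/625

252/625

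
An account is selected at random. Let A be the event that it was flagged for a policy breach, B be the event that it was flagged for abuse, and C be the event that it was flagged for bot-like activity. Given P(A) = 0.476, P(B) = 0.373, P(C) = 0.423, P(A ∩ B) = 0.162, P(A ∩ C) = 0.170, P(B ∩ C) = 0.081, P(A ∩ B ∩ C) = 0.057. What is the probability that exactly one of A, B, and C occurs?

Using the inclusion–exclusion count for exactly one event:
P(exactly one) = 0.476 + 0.373 + 0.423 − 2·0.162 − 2·0.170 − 2·0.081 + 3·0.057 = 0.617

0.617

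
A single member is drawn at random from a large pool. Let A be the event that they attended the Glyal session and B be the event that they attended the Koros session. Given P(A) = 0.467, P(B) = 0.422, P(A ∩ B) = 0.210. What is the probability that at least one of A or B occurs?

0.679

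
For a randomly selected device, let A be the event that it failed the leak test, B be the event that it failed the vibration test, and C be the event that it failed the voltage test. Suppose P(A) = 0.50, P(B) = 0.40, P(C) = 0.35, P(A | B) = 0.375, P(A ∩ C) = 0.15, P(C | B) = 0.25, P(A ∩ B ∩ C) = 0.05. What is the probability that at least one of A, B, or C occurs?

0.90

P(A ∩ B) = P(B)·P(A|B) = 0.40 × 0.375 = 0.15
P(B ∩ C) = P(B)·P(C|B) = 0.40 × 0.25 = 0.10
P(A ∪ B ∪ C) = 0.50 + 0.40 + 0.35 − 0.15 − 0.15 − 0.10 + 0.05 = 0.90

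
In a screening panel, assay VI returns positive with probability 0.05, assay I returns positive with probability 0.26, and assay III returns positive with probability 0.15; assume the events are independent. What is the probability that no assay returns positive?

0.59755

Since the events are independent, P(none) is the product of the individual non-occurrence probabilities.
P(none) = (1 − 0.05) × (1 − 0.26) × (1 − 0.15) = 0.95 × 0.74 × 0.85 = 0.59755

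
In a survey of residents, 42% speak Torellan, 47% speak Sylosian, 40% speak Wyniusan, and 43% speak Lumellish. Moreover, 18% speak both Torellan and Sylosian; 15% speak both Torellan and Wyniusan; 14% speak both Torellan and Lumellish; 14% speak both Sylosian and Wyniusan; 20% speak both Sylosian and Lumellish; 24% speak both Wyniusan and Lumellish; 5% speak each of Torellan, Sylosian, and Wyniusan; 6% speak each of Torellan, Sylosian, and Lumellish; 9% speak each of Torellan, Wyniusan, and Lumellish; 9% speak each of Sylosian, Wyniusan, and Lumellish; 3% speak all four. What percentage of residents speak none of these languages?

7%

P(≥1) = 42 + 47 + 40 + 43 − 18 − 15 − 14 − 14 − 20 − 24 + 5 + 6 + 9 + 9 − 3 = 93%
P(none) = 100% − 93% = 7%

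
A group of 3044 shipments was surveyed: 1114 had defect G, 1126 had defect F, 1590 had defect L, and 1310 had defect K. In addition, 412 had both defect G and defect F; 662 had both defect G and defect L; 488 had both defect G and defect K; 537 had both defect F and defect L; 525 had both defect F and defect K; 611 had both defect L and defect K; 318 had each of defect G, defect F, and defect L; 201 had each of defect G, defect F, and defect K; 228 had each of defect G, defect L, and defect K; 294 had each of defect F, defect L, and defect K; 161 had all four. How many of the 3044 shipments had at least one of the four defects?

Inclusion–exclusion gives
|at least one| = 1114 + 1126 + 1590 + 1310 − 412 − 662 − 488 − 537 − 525 − 611 + 318 + 201 + 228 + 294 − 161 = 2785

2785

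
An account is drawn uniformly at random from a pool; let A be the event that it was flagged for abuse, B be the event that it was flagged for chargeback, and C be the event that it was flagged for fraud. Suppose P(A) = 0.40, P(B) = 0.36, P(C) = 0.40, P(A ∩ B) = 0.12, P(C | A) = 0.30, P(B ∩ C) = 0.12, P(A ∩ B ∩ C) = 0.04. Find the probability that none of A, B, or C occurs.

0.16

P(A ∩ C) = P(A)·P(C|A) = 0.40 × 0.30 = 0.12
Apply inclusion-exclusion:
P(A ∪ B ∪ C) = 0.40 + 0.36 + 0.40 − 0.12 − 0.12 − 0.12 + 0.04 = 0.84
P(none) = 1 − 0.84 = 0.16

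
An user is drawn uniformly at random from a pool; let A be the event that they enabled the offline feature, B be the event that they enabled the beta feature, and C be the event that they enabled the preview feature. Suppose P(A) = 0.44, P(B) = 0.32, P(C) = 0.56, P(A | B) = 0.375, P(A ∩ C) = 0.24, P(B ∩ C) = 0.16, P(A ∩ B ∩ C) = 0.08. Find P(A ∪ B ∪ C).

0.88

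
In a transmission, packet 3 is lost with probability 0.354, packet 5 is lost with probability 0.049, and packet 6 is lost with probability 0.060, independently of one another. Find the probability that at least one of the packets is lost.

0.42251476

Since the events are independent, P(none) is the product of the individual non-occurrence probabilities.
P(none) = (1 − 0.354) × (1 − 0.049) × (1 − 0.060) = 0.646 × 0.951 × 0.940 = 0.57748524
P(at least one) = 1 − 0.57748524 = 0.42251476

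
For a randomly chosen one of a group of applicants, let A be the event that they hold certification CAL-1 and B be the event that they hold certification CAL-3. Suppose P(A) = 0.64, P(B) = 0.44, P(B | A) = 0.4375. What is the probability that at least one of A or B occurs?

0.80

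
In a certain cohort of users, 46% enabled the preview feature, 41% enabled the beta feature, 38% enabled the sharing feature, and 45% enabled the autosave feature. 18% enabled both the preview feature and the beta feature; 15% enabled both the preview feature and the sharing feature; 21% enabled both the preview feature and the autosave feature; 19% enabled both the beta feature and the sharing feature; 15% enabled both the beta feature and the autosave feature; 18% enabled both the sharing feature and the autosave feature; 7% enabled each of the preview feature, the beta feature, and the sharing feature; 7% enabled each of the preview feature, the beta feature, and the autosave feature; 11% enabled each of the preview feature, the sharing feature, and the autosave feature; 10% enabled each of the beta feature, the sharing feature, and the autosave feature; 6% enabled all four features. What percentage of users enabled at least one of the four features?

P(union) = 46 + 41 + 38 + 45 − 18 − 15 − 21 − 19 − 15 − 18 + 7 + 7 + 11 + 10 − 6 = 93%

93%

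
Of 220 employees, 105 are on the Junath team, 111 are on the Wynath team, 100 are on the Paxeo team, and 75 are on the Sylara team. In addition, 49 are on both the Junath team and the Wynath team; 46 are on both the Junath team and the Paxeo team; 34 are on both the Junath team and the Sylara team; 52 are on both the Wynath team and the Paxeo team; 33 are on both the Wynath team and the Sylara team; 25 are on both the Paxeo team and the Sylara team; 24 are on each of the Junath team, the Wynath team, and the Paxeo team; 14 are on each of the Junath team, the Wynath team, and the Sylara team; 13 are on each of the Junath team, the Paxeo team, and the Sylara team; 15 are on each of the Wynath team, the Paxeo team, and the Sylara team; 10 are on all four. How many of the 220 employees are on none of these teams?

|at least one| = 105 + 111 + 100 + 75 − 49 − 46 − 34 − 52 − 33 − 25 + 24 + 14 + 13 + 15 − 10 = 208
None: 220 − 208 = 12

12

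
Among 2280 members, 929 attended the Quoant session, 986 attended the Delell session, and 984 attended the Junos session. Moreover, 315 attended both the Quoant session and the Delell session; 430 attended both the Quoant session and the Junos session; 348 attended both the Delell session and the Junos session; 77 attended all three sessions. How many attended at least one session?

Inclusion–exclusion gives
N(≥1) = 929 + 986 + 984 − 315 − 430 − 348 + 77 = 1883

1883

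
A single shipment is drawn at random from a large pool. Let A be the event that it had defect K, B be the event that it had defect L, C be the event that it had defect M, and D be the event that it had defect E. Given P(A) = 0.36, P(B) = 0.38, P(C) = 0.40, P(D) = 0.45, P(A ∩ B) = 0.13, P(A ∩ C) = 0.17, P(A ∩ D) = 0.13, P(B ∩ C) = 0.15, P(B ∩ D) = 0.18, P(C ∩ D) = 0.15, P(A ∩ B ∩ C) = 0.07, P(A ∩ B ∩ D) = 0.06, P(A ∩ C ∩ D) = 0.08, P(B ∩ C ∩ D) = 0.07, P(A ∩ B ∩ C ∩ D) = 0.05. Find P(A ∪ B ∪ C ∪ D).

0.91

Apply inclusion-exclusion:
P(A ∪ B ∪ C ∪ D) = 0.36 + 0.38 + 0.40 + 0.45 − 0.13 − 0.17 − 0.13 − 0.15 − 0.18 − 0.15 + 0.07 + 0.06 + 0.08 + 0.07 − 0.05 = 0.91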